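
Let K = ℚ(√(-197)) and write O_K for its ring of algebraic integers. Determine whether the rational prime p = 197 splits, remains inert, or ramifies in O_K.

p ramifies

d = -197 ≡ 3 (mod 4), so O_K = ℤ[√-197] and disc(K) = 4d = -788.
Ramification test: 197 | -788. The prime 197 ramifies in K.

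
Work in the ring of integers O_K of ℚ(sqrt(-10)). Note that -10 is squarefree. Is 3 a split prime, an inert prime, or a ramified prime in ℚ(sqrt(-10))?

3 remains inert

d = -10 ≡ 2 (mod 4), so O_K = ℤ[√-10] and disc(K) = 4d = -40.
Since gcd(3, -40) = 1 the prime 3 does not ramify.
Legendre symbol by Euler's criterion: (-10/3) ≡ (-10)^1 ≡ 2 (mod 3), i.e. (-10/3) = -1.
Legendre symbol -1 ⇒ 3 is inert.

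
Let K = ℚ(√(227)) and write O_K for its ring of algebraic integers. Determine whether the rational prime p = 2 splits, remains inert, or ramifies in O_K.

p ramifies

d = 227 ≡ 3 (mod 4), so O_K = ℤ[√227] and disc(K) = 4d = 908.
Ramification test: 2 | 908. The prime 2 ramifies in K.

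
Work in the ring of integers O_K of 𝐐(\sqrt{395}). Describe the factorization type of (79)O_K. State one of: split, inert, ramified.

Since 395 ≢ 1 mod 4, the ring of integers is ℤ[√395] with discriminant 4·395 = 1580.
disc(K) = 1580 = 79·20, so p = 79 is ramified.

ramified — (79) = 𝔭²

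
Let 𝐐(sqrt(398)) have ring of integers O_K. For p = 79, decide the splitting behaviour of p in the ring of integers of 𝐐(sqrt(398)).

398 mod 4 = 2, hence disc K = 4·398 = 1592 and O_K = ℤ[√398].
79 ∤ 1592, so 79 is unramified.
Euler's criterion: 398^39 mod 79 = 78. Thus (398|79) = -1.
Legendre symbol -1 ⇒ 79 is inert.

inert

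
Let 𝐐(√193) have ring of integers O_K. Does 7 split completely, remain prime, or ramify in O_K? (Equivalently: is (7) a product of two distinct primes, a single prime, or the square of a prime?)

split — (7) = 𝔭₁𝔭₂ with 𝔭₁ ≠ 𝔭₂

d = 193 ≡ 1 (mod 4), so O_K = ℤ[(1+√193)/2] and disc(K) = d = 193.
7 ∤ 193, so 7 is unramified.
(193/7) = 4^3 mod 7 = 1, giving Legendre symbol 1.
Legendre symbol 1 ⇒ 7 is split.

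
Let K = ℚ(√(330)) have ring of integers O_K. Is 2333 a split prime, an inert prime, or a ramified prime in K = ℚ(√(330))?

2333 remains inert

d = 330 ≡ 2 (mod 4), so O_K = ℤ[√330] and disc(K) = 4d = 1320.
Since gcd(2333, 1320) = 1 the prime 2333 does not ramify.
Euler's criterion: 330^1166 mod 2333 = 2332. Thus (330|2333) = -1.
d is a non-residue mod p, hence 2333 remains inert in O_K.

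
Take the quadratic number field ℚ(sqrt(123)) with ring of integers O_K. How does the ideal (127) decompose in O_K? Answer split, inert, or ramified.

inert — (127) stays prime in O_K

Since 123 ≢ 1 mod 4, the ring of integers is ℤ[√123] with discriminant 4·123 = 492.
disc(K) = 492 is not divisible by 127; 127 is unramified.
(123/127) = 123^63 mod 127 = 126, giving Legendre symbol -1.
d is a non-residue mod p, hence 127 remains inert in O_K.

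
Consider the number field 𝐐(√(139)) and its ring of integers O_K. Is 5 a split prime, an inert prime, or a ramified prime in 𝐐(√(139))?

5 splits in O_K

139 mod 4 = 3, hence disc K = 4·139 = 556 and O_K = ℤ[√139].
5 ∤ 556, so 5 is unramified.
(139/5) = 4^2 mod 5 = 1, giving Legendre symbol 1.
(139/5) = 1, so 5 splits.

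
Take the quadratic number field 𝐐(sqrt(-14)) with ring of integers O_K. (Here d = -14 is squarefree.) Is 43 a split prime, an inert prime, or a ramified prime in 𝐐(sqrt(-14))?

remains prime (inert)

Since -14 ≢ 1 mod 4, the ring of integers is ℤ[√-14] with discriminant 4·(-14) = -56.
43 ∤ -56, so 43 is unramified.
(-14/43) = 29^21 mod 43 = 42, giving Legendre symbol -1.
(-14/43) = -1, so 43 is inert.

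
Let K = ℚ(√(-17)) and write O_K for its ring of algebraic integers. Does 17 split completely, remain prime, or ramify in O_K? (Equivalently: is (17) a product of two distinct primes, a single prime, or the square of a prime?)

d = -17 ≡ 3 (mod 4), so O_K = ℤ[√-17] and disc(K) = 4d = -68.
Ramification test: 17 | -68. The prime 17 ramifies in K.

ramifies in O_K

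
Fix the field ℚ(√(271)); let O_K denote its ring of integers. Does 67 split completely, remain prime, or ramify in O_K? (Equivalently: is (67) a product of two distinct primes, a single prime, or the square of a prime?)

Since 271 ≢ 1 mod 4, the ring of integers is ℤ[√271] with discriminant 4·271 = 1084.
disc(K) = 1084 is not divisible by 67; 67 is unramified.
Euler's criterion: 271^33 mod 67 = 66. Thus (271|67) = -1.
d is a non-residue mod p, hence 67 remains inert in O_K.

inert — (67) stays prime in O_K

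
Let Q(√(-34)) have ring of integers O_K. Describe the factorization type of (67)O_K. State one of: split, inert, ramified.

splits completely

-34 mod 4 = 2, hence disc K = 4·(-34) = -136 and O_K = ℤ[√-34].
67 ∤ -136, so 67 is unramified.
(-34/67) = 33^33 mod 67 = 1, giving Legendre symbol 1.
Legendre symbol 1 ⇒ 67 is split.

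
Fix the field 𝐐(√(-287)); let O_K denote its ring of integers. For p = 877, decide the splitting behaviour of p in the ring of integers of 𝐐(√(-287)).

d = -287 ≡ 1 (mod 4), so O_K = ℤ[(1+√-287)/2] and disc(K) = d = -287.
Since gcd(877, -287) = 1 the prime 877 does not ramify.
(-287/877) = 590^438 mod 877 = 1, giving Legendre symbol 1.
Legendre symbol 1 ⇒ 877 is split.

p splits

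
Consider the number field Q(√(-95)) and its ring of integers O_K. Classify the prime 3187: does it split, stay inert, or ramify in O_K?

p splits

Since -95 ≡ 1 mod 4, the ring of integers is ℤ[(1+√-95)/2] with discriminant -95.
Since gcd(3187, -95) = 1 the prime 3187 does not ramify.
Euler's criterion: (-95)^1593 mod 3187 = 1. Thus (-95|3187) = 1.
Legendre symbol 1 ⇒ 3187 is split.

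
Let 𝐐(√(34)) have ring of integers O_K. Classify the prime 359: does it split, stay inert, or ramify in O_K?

d = 34 ≡ 2 (mod 4), so O_K = ℤ[√34] and disc(K) = 4d = 136.
disc(K) = 136 is not divisible by 359; 359 is unramified.
Compute (34/359) via Euler: 34^((359-1)/2) mod 359 = 1, so (34/359) = 1.
Legendre symbol 1 ⇒ 359 is split.

p splits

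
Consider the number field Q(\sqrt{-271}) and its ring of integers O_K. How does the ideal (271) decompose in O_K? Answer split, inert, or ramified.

p ramifies

d = -271 ≡ 1 (mod 4), so O_K = ℤ[(1+√-271)/2] and disc(K) = d = -271.
disc(K) = -271 = 271·(-1), so p = 271 is ramified.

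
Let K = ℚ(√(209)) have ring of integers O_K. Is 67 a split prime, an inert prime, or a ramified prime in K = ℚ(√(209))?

inert — (67) stays prime in O_K

209 mod 4 = 1, hence disc K = 209 and O_K = ℤ[(1+√209)/2].
67 ∤ 209, so 67 is unramified.
(209/67) = 8^33 mod 67 = 66, giving Legendre symbol -1.
(209/67) = -1, so 67 is inert.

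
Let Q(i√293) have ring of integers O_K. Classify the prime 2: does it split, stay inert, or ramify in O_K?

p ramifies

-293 mod 4 = 3, hence disc K = 4·(-293) = -1172 and O_K = ℤ[√-293].
disc(K) = -1172 = 2·(-586), so p = 2 is ramified.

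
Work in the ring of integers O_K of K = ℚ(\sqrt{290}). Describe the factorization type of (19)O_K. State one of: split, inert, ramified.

290 mod 4 = 2, hence disc K = 4·290 = 1160 and O_K = ℤ[√290].
19 ∤ 1160, so 19 is unramified.
Legendre symbol by Euler's criterion: (290/19) ≡ 290^9 ≡ 1 (mod 19), i.e. (290/19) = 1.
d is a quadratic residue mod p, hence 19 splits in O_K.

p splits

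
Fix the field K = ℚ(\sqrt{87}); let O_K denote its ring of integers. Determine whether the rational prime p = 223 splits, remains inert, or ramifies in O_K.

87 mod 4 = 3, hence disc K = 4·87 = 348 and O_K = ℤ[√87].
disc(K) = 348 is not divisible by 223; 223 is unramified.
Legendre symbol by Euler's criterion: (87/223) ≡ 87^111 ≡ 222 (mod 223), i.e. (87/223) = -1.
Legendre symbol -1 ⇒ 223 is inert.

inert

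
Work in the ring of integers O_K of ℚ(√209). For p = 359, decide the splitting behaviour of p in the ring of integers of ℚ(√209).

p is inert

d = 209 ≡ 1 (mod 4), so O_K = ℤ[(1+√209)/2] and disc(K) = d = 209.
359 ∤ 209, so 359 is unramified.
Euler's criterion: 209^179 mod 359 = 358. Thus (209|359) = -1.
d is a non-residue mod p, hence 359 remains inert in O_K.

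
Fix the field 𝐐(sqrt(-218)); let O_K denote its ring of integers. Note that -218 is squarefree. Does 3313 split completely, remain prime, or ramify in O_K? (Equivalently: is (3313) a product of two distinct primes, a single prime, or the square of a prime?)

3313 splits in O_K

Since -218 ≢ 1 mod 4, the ring of integers is ℤ[√-218] with discriminant 4·(-218) = -872.
3313 ∤ -872, so 3313 is unramified.
Compute (-218/3313) via Euler: 3095^((3313-1)/2) mod 3313 = 1, so (-218/3313) = 1.
(-218/3313) = 1, so 3313 splits.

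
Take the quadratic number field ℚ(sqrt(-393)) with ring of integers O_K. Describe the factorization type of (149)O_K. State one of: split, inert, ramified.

149 splits in O_K

d = -393 ≡ 3 (mod 4), so O_K = ℤ[√-393] and disc(K) = 4d = -1572.
disc(K) = -1572 is not divisible by 149; 149 is unramified.
Legendre symbol by Euler's criterion: (-393/149) ≡ (-393)^74 ≡ 1 (mod 149), i.e. (-393/149) = 1.
Legendre symbol 1 ⇒ 149 is split.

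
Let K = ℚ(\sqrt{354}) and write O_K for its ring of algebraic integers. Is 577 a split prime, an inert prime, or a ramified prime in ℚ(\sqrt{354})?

d = 354 ≡ 2 (mod 4), so O_K = ℤ[√354] and disc(K) = 4d = 1416.
disc(K) = 1416 is not divisible by 577; 577 is unramified.
Euler's criterion: 354^288 mod 577 = 1. Thus (354|577) = 1.
Legendre symbol 1 ⇒ 577 is split.

p splits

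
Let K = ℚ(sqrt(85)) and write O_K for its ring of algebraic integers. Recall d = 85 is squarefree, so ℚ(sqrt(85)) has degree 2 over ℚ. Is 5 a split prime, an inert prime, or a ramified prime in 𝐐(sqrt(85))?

ramified — (5) = 𝔭²

85 mod 4 = 1, hence disc K = 85 and O_K = ℤ[(1+√85)/2].
5 divides disc(K) = 85, so 5 ramifies.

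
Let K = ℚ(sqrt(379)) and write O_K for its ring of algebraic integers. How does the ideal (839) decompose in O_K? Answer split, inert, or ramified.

d = 379 ≡ 3 (mod 4), so O_K = ℤ[√379] and disc(K) = 4d = 1516.
839 ∤ 1516, so 839 is unramified.
(379/839) = 379^419 mod 839 = 838, giving Legendre symbol -1.
(379/839) = -1, so 839 is inert.

p is inert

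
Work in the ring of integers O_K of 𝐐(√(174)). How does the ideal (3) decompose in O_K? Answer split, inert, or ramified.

d = 174 ≡ 2 (mod 4), so O_K = ℤ[√174] and disc(K) = 4d = 696.
disc(K) = 696 = 3·232, so p = 3 is ramified.

ramifies in O_K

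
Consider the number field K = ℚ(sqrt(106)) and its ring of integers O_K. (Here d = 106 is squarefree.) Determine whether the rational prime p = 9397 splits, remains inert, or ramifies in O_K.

9397 remains inert

d = 106 ≡ 2 (mod 4), so O_K = ℤ[√106] and disc(K) = 4d = 424.
9397 ∤ 424, so 9397 is unramified.
Compute (106/9397) via Euler: 106^((9397-1)/2) mod 9397 = 9396, so (106/9397) = -1.
d is a non-residue mod p, hence 9397 remains inert in O_K.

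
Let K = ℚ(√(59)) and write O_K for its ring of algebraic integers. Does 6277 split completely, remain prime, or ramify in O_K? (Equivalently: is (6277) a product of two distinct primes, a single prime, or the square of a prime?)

p is inert

Since 59 ≢ 1 mod 4, the ring of integers is ℤ[√59] with discriminant 4·59 = 236.
disc(K) = 236 is not divisible by 6277; 6277 is unramified.
Compute (59/6277) via Euler: 59^((6277-1)/2) mod 6277 = 6276, so (59/6277) = -1.
d is a non-residue mod p, hence 6277 remains inert in O_K.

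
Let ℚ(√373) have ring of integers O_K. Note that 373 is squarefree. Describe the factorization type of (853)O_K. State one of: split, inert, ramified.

split — (853) = 𝔭₁𝔭₂ with 𝔭₁ ≠ 𝔭₂

d = 373 ≡ 1 (mod 4), so O_K = ℤ[(1+√373)/2] and disc(K) = d = 373.
853 ∤ 373, so 853 is unramified.
Euler's criterion: 373^426 mod 853 = 1. Thus (373|853) = 1.
Legendre symbol 1 ⇒ 853 is split.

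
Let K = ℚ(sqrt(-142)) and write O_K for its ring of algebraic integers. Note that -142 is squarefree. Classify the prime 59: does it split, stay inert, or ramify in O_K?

59 splits in O_K

d = -142 ≡ 2 (mod 4), so O_K = ℤ[√-142] and disc(K) = 4d = -568.
59 ∤ -568, so 59 is unramified.
(-142/59) = 35^29 mod 59 = 1, giving Legendre symbol 1.
d is a quadratic residue mod p, hence 59 splits in O_K.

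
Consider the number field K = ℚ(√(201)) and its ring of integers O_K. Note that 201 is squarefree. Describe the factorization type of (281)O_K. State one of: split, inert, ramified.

Since 201 ≡ 1 mod 4, the ring of integers is ℤ[(1+√201)/2] with discriminant 201.
Since gcd(281, 201) = 1 the prime 281 does not ramify.
Legendre symbol by Euler's criterion: (201/281) ≡ 201^140 ≡ 1 (mod 281), i.e. (201/281) = 1.
(201/281) = 1, so 281 splits.

split — (281) = 𝔭₁𝔭₂ with 𝔭₁ ≠ 𝔭₂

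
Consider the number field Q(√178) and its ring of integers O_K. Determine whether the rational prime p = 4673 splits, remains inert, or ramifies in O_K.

p splits

d = 178 ≡ 2 (mod 4), so O_K = ℤ[√178] and disc(K) = 4d = 712.
disc(K) = 712 is not divisible by 4673; 4673 is unramified.
Euler's criterion: 178^2336 mod 4673 = 1. Thus (178|4673) = 1.
(178/4673) = 1, so 4673 splits.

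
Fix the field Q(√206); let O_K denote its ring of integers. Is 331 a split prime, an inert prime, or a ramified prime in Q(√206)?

inert — (331) stays prime in O_K

d = 206 ≡ 2 (mod 4), so O_K = ℤ[√206] and disc(K) = 4d = 824.
331 ∤ 824, so 331 is unramified.
Compute (206/331) via Euler: 206^((331-1)/2) mod 331 = 330, so (206/331) = -1.
(206/331) = -1, so 331 is inert.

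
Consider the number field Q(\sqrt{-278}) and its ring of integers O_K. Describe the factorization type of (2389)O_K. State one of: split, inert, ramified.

split — (2389) = 𝔭₁𝔭₂ with 𝔭₁ ≠ 𝔭₂

Since -278 ≢ 1 mod 4, the ring of integers is ℤ[√-278] with discriminant 4·(-278) = -1112.
Since gcd(2389, -1112) = 1 the prime 2389 does not ramify.
Euler's criterion: (-278)^1194 mod 2389 = 1. Thus (-278|2389) = 1.
(-278/2389) = 1, so 2389 splits.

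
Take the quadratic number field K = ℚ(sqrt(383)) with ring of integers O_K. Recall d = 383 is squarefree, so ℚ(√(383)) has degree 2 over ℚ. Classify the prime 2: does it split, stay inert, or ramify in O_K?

ramified — (2) = 𝔭²

Since 383 ≢ 1 mod 4, the ring of integers is ℤ[√383] with discriminant 4·383 = 1532.
disc(K) = 1532 = 2·766, so p = 2 is ramified.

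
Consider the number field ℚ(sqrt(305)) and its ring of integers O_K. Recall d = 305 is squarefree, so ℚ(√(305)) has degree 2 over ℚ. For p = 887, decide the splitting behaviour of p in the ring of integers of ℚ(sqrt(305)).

split — (887) = 𝔭₁𝔭₂ with 𝔭₁ ≠ 𝔭₂

305 mod 4 = 1, hence disc K = 305 and O_K = ℤ[(1+√305)/2].
disc(K) = 305 is not divisible by 887; 887 is unramified.
Compute (305/887) via Euler: 305^((887-1)/2) mod 887 = 1, so (305/887) = 1.
d is a quadratic residue mod p, hence 887 splits in O_K.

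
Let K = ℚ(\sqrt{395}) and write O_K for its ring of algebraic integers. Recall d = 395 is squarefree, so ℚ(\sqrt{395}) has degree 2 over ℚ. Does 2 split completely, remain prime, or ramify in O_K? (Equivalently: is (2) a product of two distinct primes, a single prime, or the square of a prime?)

ramifies in O_K

Since 395 ≢ 1 mod 4, the ring of integers is ℤ[√395] with discriminant 4·395 = 1580.
disc(K) = 1580 = 2·790, so p = 2 is ramified.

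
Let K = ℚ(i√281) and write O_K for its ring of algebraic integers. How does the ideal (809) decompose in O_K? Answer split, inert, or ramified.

d = -281 ≡ 3 (mod 4), so O_K = ℤ[√-281] and disc(K) = 4d = -1124.
Since gcd(809, -1124) = 1 the prime 809 does not ramify.
Euler's criterion: (-281)^404 mod 809 = 1. Thus (-281|809) = 1.
Legendre symbol 1 ⇒ 809 is split.

splits completely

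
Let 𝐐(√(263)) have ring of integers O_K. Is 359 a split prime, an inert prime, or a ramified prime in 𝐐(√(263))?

263 mod 4 = 3, hence disc K = 4·263 = 1052 and O_K = ℤ[√263].
Since gcd(359, 1052) = 1 the prime 359 does not ramify.
Legendre symbol by Euler's criterion: (263/359) ≡ 263^179 ≡ 358 (mod 359), i.e. (263/359) = -1.
d is a non-residue mod p, hence 359 remains inert in O_K.

359 remains inert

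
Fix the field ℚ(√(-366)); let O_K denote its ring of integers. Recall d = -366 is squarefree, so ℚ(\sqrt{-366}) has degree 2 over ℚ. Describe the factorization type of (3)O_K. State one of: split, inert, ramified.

Since -366 ≢ 1 mod 4, the ring of integers is ℤ[√-366] with discriminant 4·(-366) = -1464.
disc(K) = -1464 = 3·(-488), so p = 3 is ramified.

ramified — (3) = 𝔭²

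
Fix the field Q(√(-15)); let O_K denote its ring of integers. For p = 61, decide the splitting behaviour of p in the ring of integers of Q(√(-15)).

splits completely

-15 mod 4 = 1, hence disc K = -15 and O_K = ℤ[(1+√-15)/2].
disc(K) = -15 is not divisible by 61; 61 is unramified.
Legendre symbol by Euler's criterion: (-15/61) ≡ (-15)^30 ≡ 1 (mod 61), i.e. (-15/61) = 1.
Legendre symbol 1 ⇒ 61 is split.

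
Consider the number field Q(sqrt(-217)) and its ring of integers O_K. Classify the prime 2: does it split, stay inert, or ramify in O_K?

d = -217 ≡ 3 (mod 4), so O_K = ℤ[√-217] and disc(K) = 4d = -868.
disc(K) = -868 = 2·(-434), so p = 2 is ramified.

ramified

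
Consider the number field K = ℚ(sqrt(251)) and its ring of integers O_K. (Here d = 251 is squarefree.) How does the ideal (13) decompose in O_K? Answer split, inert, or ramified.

split — (13) = 𝔭₁𝔭₂ with 𝔭₁ ≠ 𝔭₂

Since 251 ≢ 1 mod 4, the ring of integers is ℤ[√251] with discriminant 4·251 = 1004.
Since gcd(13, 1004) = 1 the prime 13 does not ramify.
Legendre symbol by Euler's criterion: (251/13) ≡ 251^6 ≡ 1 (mod 13), i.e. (251/13) = 1.
d is a quadratic residue mod p, hence 13 splits in O_K.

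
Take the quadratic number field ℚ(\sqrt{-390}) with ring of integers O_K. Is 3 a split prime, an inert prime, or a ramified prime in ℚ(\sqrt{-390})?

3 is ramified

d = -390 ≡ 2 (mod 4), so O_K = ℤ[√-390] and disc(K) = 4d = -1560.
3 divides disc(K) = -1560, so 3 ramifies.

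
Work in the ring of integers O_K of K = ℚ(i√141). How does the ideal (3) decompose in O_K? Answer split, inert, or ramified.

ramified — (3) = 𝔭²

d = -141 ≡ 3 (mod 4), so O_K = ℤ[√-141] and disc(K) = 4d = -564.
disc(K) = -564 = 3·(-188), so p = 3 is ramified.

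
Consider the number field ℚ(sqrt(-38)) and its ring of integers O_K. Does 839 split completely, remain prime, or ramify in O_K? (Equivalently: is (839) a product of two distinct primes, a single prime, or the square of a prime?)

d = -38 ≡ 2 (mod 4), so O_K = ℤ[√-38] and disc(K) = 4d = -152.
839 ∤ -152, so 839 is unramified.
(-38/839) = 801^419 mod 839 = 838, giving Legendre symbol -1.
d is a non-residue mod p, hence 839 remains inert in O_K.

inert — (839) stays prime in O_K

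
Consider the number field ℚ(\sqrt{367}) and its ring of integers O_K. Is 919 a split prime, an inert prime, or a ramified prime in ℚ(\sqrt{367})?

split — (919) = 𝔭₁𝔭₂ with 𝔭₁ ≠ 𝔭₂

367 mod 4 = 3, hence disc K = 4·367 = 1468 and O_K = ℤ[√367].
919 ∤ 1468, so 919 is unramified.
(367/919) = 367^459 mod 919 = 1, giving Legendre symbol 1.
Legendre symbol 1 ⇒ 919 is split.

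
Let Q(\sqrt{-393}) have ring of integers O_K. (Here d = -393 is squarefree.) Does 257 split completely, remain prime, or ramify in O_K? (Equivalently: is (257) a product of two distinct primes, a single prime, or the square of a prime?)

split — (257) = 𝔭₁𝔭₂ with 𝔭₁ ≠ 𝔭₂

-393 mod 4 = 3, hence disc K = 4·(-393) = -1572 and O_K = ℤ[√-393].
257 ∤ -1572, so 257 is unramified.
Euler's criterion: (-393)^128 mod 257 = 1. Thus (-393|257) = 1.
Legendre symbol 1 ⇒ 257 is split.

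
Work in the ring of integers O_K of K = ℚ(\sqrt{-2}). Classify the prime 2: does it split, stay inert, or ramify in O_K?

ramifies in O_K

Since -2 ≢ 1 mod 4, the ring of integers is ℤ[√-2] with discriminant 4·(-2) = -8.
Ramification test: 2 | -8. The prime 2 ramifies in K.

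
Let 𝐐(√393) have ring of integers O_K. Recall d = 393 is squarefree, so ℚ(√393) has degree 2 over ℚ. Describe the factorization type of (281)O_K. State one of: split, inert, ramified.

split

d = 393 ≡ 1 (mod 4), so O_K = ℤ[(1+√393)/2] and disc(K) = d = 393.
281 ∤ 393, so 281 is unramified.
(393/281) = 112^140 mod 281 = 1, giving Legendre symbol 1.
(393/281) = 1, so 281 splits.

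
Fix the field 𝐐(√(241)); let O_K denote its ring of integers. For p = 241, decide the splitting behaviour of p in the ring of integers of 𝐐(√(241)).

p ramifies

Since 241 ≡ 1 mod 4, the ring of integers is ℤ[(1+√241)/2] with discriminant 241.
Ramification test: 241 | 241. The prime 241 ramifies in K.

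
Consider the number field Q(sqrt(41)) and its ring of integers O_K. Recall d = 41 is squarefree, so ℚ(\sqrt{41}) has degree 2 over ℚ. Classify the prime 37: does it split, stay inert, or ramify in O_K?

p splits

d = 41 ≡ 1 (mod 4), so O_K = ℤ[(1+√41)/2] and disc(K) = d = 41.
Since gcd(37, 41) = 1 the prime 37 does not ramify.
Compute (41/37) via Euler: 4^((37-1)/2) mod 37 = 1, so (41/37) = 1.
(41/37) = 1, so 37 splits.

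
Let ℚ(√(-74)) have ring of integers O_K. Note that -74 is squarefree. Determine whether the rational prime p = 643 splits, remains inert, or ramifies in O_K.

-74 mod 4 = 2, hence disc K = 4·(-74) = -296 and O_K = ℤ[√-74].
Since gcd(643, -296) = 1 the prime 643 does not ramify.
Euler's criterion: (-74)^321 mod 643 = 642. Thus (-74|643) = -1.
d is a non-residue mod p, hence 643 remains inert in O_K.

inert — (643) stays prime in O_K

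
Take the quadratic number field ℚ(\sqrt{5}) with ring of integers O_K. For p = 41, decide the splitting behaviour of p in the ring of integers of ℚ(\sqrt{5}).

Since 5 ≡ 1 mod 4, the ring of integers is ℤ[(1+√5)/2] with discriminant 5.
Since gcd(41, 5) = 1 the prime 41 does not ramify.
Euler's criterion: 5^20 mod 41 = 1. Thus (5|41) = 1.
Legendre symbol 1 ⇒ 41 is split.

41 splits in O_K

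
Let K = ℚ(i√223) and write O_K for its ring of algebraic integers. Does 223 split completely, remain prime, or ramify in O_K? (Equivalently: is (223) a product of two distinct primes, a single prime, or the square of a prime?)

ramified — (223) = 𝔭²

Since -223 ≡ 1 mod 4, the ring of integers is ℤ[(1+√-223)/2] with discriminant -223.
Ramification test: 223 | -223. The prime 223 ramifies in K.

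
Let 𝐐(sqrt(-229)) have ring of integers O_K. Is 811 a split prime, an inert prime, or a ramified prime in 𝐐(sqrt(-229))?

splits completely

d = -229 ≡ 3 (mod 4), so O_K = ℤ[√-229] and disc(K) = 4d = -916.
Since gcd(811, -916) = 1 the prime 811 does not ramify.
(-229/811) = 582^405 mod 811 = 1, giving Legendre symbol 1.
Legendre symbol 1 ⇒ 811 is split.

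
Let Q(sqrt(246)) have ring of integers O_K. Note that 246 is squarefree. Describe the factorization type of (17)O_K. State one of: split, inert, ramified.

d = 246 ≡ 2 (mod 4), so O_K = ℤ[√246] and disc(K) = 4d = 984.
17 ∤ 984, so 17 is unramified.
Euler's criterion: 246^8 mod 17 = 1. Thus (246|17) = 1.
d is a quadratic residue mod p, hence 17 splits in O_K.

17 splits in O_K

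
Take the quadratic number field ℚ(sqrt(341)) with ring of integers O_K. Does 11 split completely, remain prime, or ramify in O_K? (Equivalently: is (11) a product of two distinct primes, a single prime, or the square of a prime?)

Since 341 ≡ 1 mod 4, the ring of integers is ℤ[(1+√341)/2] with discriminant 341.
Ramification test: 11 | 341. The prime 11 ramifies in K.

ramified — (11) = 𝔭²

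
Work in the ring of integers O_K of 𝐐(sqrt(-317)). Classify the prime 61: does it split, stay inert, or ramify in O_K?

split — (61) = 𝔭₁𝔭₂ with 𝔭₁ ≠ 𝔭₂

d = -317 ≡ 3 (mod 4), so O_K = ℤ[√-317] and disc(K) = 4d = -1268.
61 ∤ -1268, so 61 is unramified.
Legendre symbol by Euler's criterion: (-317/61) ≡ (-317)^30 ≡ 1 (mod 61), i.e. (-317/61) = 1.
(-317/61) = 1, so 61 splits.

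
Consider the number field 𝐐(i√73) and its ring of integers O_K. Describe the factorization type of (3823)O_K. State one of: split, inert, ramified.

3823 remains inert

d = -73 ≡ 3 (mod 4), so O_K = ℤ[√-73] and disc(K) = 4d = -292.
disc(K) = -292 is not divisible by 3823; 3823 is unramified.
Euler's criterion: (-73)^1911 mod 3823 = 3822. Thus (-73|3823) = -1.
(-73/3823) = -1, so 3823 is inert.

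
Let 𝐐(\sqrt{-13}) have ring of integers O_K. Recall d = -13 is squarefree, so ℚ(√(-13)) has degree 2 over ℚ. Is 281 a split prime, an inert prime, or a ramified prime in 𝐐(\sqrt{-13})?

281 remains inert

d = -13 ≡ 3 (mod 4), so O_K = ℤ[√-13] and disc(K) = 4d = -52.
disc(K) = -52 is not divisible by 281; 281 is unramified.
(-13/281) = 268^140 mod 281 = 280, giving Legendre symbol -1.
(-13/281) = -1, so 281 is inert.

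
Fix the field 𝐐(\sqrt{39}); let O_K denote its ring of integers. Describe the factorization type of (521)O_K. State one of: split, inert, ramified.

39 mod 4 = 3, hence disc K = 4·39 = 156 and O_K = ℤ[√39].
disc(K) = 156 is not divisible by 521; 521 is unramified.
Euler's criterion: 39^260 mod 521 = 520. Thus (39|521) = -1.
Legendre symbol -1 ⇒ 521 is inert.

inert — (521) stays prime in O_K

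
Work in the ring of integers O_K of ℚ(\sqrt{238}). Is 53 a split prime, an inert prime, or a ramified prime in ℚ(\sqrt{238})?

remains prime (inert)

238 mod 4 = 2, hence disc K = 4·238 = 952 and O_K = ℤ[√238].
53 ∤ 952, so 53 is unramified.
Compute (238/53) via Euler: 26^((53-1)/2) mod 53 = 52, so (238/53) = -1.
d is a non-residue mod p, hence 53 remains inert in O_K.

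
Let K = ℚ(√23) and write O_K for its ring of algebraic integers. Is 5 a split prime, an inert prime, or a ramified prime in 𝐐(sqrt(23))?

d = 23 ≡ 3 (mod 4), so O_K = ℤ[√23] and disc(K) = 4d = 92.
disc(K) = 92 is not divisible by 5; 5 is unramified.
Legendre symbol by Euler's criterion: (23/5) ≡ 23^2 ≡ 4 (mod 5), i.e. (23/5) = -1.
Legendre symbol -1 ⇒ 5 is inert.

inert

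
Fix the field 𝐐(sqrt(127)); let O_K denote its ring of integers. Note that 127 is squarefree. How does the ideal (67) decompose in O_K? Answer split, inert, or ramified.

p splits

127 mod 4 = 3, hence disc K = 4·127 = 508 and O_K = ℤ[√127].
disc(K) = 508 is not divisible by 67; 67 is unramified.
(127/67) = 60^33 mod 67 = 1, giving Legendre symbol 1.
Legendre symbol 1 ⇒ 67 is split.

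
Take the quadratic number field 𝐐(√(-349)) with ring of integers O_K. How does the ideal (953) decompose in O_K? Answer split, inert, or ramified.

-349 mod 4 = 3, hence disc K = 4·(-349) = -1396 and O_K = ℤ[√-349].
Since gcd(953, -1396) = 1 the prime 953 does not ramify.
(-349/953) = 604^476 mod 953 = 1, giving Legendre symbol 1.
Legendre symbol 1 ⇒ 953 is split.

953 splits in O_K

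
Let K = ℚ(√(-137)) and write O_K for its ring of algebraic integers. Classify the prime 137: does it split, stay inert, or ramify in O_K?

ramified

Since -137 ≢ 1 mod 4, the ring of integers is ℤ[√-137] with discriminant 4·(-137) = -548.
Ramification test: 137 | -548. The prime 137 ramifies in K.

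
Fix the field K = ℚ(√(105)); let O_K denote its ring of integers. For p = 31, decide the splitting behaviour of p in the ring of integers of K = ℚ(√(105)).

Since 105 ≡ 1 mod 4, the ring of integers is ℤ[(1+√105)/2] with discriminant 105.
disc(K) = 105 is not divisible by 31; 31 is unramified.
(105/31) = 12^15 mod 31 = 30, giving Legendre symbol -1.
d is a non-residue mod p, hence 31 remains inert in O_K.

remains prime (inert)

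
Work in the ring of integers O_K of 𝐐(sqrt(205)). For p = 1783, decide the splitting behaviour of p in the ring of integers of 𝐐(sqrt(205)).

Since 205 ≡ 1 mod 4, the ring of integers is ℤ[(1+√205)/2] with discriminant 205.
disc(K) = 205 is not divisible by 1783; 1783 is unramified.
Compute (205/1783) via Euler: 205^((1783-1)/2) mod 1783 = 1782, so (205/1783) = -1.
Legendre symbol -1 ⇒ 1783 is inert.

inert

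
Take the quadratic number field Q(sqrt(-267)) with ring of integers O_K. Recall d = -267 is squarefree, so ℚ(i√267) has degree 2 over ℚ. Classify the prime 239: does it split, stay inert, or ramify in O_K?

splits completely

Since -267 ≡ 1 mod 4, the ring of integers is ℤ[(1+√-267)/2] with discriminant -267.
239 ∤ -267, so 239 is unramified.
(-267/239) = 211^119 mod 239 = 1, giving Legendre symbol 1.
d is a quadratic residue mod p, hence 239 splits in O_K.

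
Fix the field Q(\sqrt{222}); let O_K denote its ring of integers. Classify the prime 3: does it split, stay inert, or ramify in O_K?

d = 222 ≡ 2 (mod 4), so O_K = ℤ[√222] and disc(K) = 4d = 888.
disc(K) = 888 = 3·296, so p = 3 is ramified.

ramified — (3) = 𝔭²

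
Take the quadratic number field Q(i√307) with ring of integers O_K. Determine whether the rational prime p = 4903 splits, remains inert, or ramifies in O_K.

p is inert

Since -307 ≡ 1 mod 4, the ring of integers is ℤ[(1+√-307)/2] with discriminant -307.
disc(K) = -307 is not divisible by 4903; 4903 is unramified.
Compute (-307/4903) via Euler: 4596^((4903-1)/2) mod 4903 = 4902, so (-307/4903) = -1.
d is a non-residue mod p, hence 4903 remains inert in O_K.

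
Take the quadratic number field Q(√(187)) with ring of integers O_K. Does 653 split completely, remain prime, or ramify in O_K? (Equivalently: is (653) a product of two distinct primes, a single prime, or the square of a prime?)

653 remains inert

187 mod 4 = 3, hence disc K = 4·187 = 748 and O_K = ℤ[√187].
653 ∤ 748, so 653 is unramified.
(187/653) = 187^326 mod 653 = 652, giving Legendre symbol -1.
Legendre symbol -1 ⇒ 653 is inert.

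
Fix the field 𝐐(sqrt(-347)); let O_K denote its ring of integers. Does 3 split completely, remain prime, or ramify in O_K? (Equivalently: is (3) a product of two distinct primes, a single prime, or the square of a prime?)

Since -347 ≡ 1 mod 4, the ring of integers is ℤ[(1+√-347)/2] with discriminant -347.
Since gcd(3, -347) = 1 the prime 3 does not ramify.
Compute (-347/3) via Euler: 1^((3-1)/2) mod 3 = 1, so (-347/3) = 1.
(-347/3) = 1, so 3 splits.

split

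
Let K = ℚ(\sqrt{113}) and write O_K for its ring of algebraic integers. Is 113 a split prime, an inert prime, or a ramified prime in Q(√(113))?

ramified

d = 113 ≡ 1 (mod 4), so O_K = ℤ[(1+√113)/2] and disc(K) = d = 113.
113 divides disc(K) = 113, so 113 ramifies.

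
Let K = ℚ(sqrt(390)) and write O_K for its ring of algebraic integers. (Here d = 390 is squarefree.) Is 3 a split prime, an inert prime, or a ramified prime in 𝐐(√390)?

3 is ramified

Since 390 ≢ 1 mod 4, the ring of integers is ℤ[√390] with discriminant 4·390 = 1560.
disc(K) = 1560 = 3·520, so p = 3 is ramified.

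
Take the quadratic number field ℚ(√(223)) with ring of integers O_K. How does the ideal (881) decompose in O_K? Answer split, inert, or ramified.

p splits

223 mod 4 = 3, hence disc K = 4·223 = 892 and O_K = ℤ[√223].
Since gcd(881, 892) = 1 the prime 881 does not ramify.
Legendre symbol by Euler's criterion: (223/881) ≡ 223^440 ≡ 1 (mod 881), i.e. (223/881) = 1.
Legendre symbol 1 ⇒ 881 is split.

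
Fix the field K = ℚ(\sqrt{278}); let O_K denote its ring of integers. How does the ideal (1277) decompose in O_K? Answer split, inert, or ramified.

split — (1277) = 𝔭₁𝔭₂ with 𝔭₁ ≠ 𝔭₂

Since 278 ≢ 1 mod 4, the ring of integers is ℤ[√278] with discriminant 4·278 = 1112.
disc(K) = 1112 is not divisible by 1277; 1277 is unramified.
Euler's criterion: 278^638 mod 1277 = 1. Thus (278|1277) = 1.
(278/1277) = 1, so 1277 splits.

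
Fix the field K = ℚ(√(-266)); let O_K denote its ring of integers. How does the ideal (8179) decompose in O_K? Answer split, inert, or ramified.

remains prime (inert)

d = -266 ≡ 2 (mod 4), so O_K = ℤ[√-266] and disc(K) = 4d = -1064.
8179 ∤ -1064, so 8179 is unramified.
Euler's criterion: (-266)^4089 mod 8179 = 8178. Thus (-266|8179) = -1.
d is a non-residue mod p, hence 8179 remains inert in O_K.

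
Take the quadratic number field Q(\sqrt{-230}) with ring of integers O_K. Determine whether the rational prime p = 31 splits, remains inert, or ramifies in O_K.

-230 mod 4 = 2, hence disc K = 4·(-230) = -920 and O_K = ℤ[√-230].
Since gcd(31, -920) = 1 the prime 31 does not ramify.
(-230/31) = 18^15 mod 31 = 1, giving Legendre symbol 1.
d is a quadratic residue mod p, hence 31 splits in O_K.

split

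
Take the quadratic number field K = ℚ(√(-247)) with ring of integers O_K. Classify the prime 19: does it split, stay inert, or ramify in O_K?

-247 mod 4 = 1, hence disc K = -247 and O_K = ℤ[(1+√-247)/2].
disc(K) = -247 = 19·(-13), so p = 19 is ramified.

ramified — (19) = 𝔭²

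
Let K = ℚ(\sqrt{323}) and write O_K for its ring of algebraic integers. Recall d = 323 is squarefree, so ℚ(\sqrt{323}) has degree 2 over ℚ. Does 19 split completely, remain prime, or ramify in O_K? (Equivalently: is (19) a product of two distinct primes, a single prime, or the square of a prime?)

323 mod 4 = 3, hence disc K = 4·323 = 1292 and O_K = ℤ[√323].
disc(K) = 1292 = 19·68, so p = 19 is ramified.

ramifies in O_K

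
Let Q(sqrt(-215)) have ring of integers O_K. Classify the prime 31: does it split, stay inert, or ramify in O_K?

d = -215 ≡ 1 (mod 4), so O_K = ℤ[(1+√-215)/2] and disc(K) = d = -215.
31 ∤ -215, so 31 is unramified.
Legendre symbol by Euler's criterion: (-215/31) ≡ (-215)^15 ≡ 1 (mod 31), i.e. (-215/31) = 1.
Legendre symbol 1 ⇒ 31 is split.

splits completely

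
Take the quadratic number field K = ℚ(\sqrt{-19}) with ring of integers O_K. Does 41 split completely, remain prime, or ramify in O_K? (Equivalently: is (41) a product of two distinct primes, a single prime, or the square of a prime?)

d = -19 ≡ 1 (mod 4), so O_K = ℤ[(1+√-19)/2] and disc(K) = d = -19.
disc(K) = -19 is not divisible by 41; 41 is unramified.
Legendre symbol by Euler's criterion: (-19/41) ≡ (-19)^20 ≡ 40 (mod 41), i.e. (-19/41) = -1.
d is a non-residue mod p, hence 41 remains inert in O_K.

remains prime (inert)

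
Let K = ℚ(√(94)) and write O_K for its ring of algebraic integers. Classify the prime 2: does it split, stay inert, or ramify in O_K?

94 mod 4 = 2, hence disc K = 4·94 = 376 and O_K = ℤ[√94].
disc(K) = 376 = 2·188, so p = 2 is ramified.

ramifies in O_K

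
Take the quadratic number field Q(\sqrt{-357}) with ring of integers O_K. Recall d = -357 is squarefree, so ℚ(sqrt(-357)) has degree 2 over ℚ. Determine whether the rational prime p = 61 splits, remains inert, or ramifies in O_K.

d = -357 ≡ 3 (mod 4), so O_K = ℤ[√-357] and disc(K) = 4d = -1428.
Since gcd(61, -1428) = 1 the prime 61 does not ramify.
(-357/61) = 9^30 mod 61 = 1, giving Legendre symbol 1.
d is a quadratic residue mod p, hence 61 splits in O_K.

61 splits in O_K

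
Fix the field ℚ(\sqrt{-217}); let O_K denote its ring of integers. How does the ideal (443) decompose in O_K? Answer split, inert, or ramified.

Since -217 ≢ 1 mod 4, the ring of integers is ℤ[√-217] with discriminant 4·(-217) = -868.
443 ∤ -868, so 443 is unramified.
Euler's criterion: (-217)^221 mod 443 = 442. Thus (-217|443) = -1.
Legendre symbol -1 ⇒ 443 is inert.

p is inert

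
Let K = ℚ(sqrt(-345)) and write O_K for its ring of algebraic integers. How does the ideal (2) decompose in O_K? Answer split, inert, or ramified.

p ramifies

Since -345 ≢ 1 mod 4, the ring of integers is ℤ[√-345] with discriminant 4·(-345) = -1380.
disc(K) = -1380 = 2·(-690), so p = 2 is ramified.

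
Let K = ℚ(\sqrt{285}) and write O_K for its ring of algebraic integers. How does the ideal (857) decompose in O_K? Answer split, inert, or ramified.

p is inert

d = 285 ≡ 1 (mod 4), so O_K = ℤ[(1+√285)/2] and disc(K) = d = 285.
disc(K) = 285 is not divisible by 857; 857 is unramified.
Compute (285/857) via Euler: 285^((857-1)/2) mod 857 = 856, so (285/857) = -1.
Legendre symbol -1 ⇒ 857 is inert.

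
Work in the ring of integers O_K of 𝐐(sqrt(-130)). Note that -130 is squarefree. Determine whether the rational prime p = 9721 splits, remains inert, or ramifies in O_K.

Since -130 ≢ 1 mod 4, the ring of integers is ℤ[√-130] with discriminant 4·(-130) = -520.
Since gcd(9721, -520) = 1 the prime 9721 does not ramify.
Euler's criterion: (-130)^4860 mod 9721 = 1. Thus (-130|9721) = 1.
d is a quadratic residue mod p, hence 9721 splits in O_K.

split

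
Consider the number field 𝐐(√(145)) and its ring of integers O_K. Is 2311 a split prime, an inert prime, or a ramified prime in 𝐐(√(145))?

145 mod 4 = 1, hence disc K = 145 and O_K = ℤ[(1+√145)/2].
Since gcd(2311, 145) = 1 the prime 2311 does not ramify.
Euler's criterion: 145^1155 mod 2311 = 1. Thus (145|2311) = 1.
Legendre symbol 1 ⇒ 2311 is split.

split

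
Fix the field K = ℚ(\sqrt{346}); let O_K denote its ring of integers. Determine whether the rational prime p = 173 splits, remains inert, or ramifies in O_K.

ramifies in O_K

d = 346 ≡ 2 (mod 4), so O_K = ℤ[√346] and disc(K) = 4d = 1384.
Ramification test: 173 | 1384. The prime 173 ramifies in K.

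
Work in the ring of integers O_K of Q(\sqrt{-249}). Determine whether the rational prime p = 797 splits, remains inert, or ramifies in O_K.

-249 mod 4 = 3, hence disc K = 4·(-249) = -996 and O_K = ℤ[√-249].
disc(K) = -996 is not divisible by 797; 797 is unramified.
Legendre symbol by Euler's criterion: (-249/797) ≡ (-249)^398 ≡ 1 (mod 797), i.e. (-249/797) = 1.
d is a quadratic residue mod p, hence 797 splits in O_K.

797 splits in O_K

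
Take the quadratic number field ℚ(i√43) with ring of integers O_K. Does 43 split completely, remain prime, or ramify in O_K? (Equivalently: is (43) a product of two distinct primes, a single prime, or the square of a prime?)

p ramifies

d = -43 ≡ 1 (mod 4), so O_K = ℤ[(1+√-43)/2] and disc(K) = d = -43.
43 divides disc(K) = -43, so 43 ramifies.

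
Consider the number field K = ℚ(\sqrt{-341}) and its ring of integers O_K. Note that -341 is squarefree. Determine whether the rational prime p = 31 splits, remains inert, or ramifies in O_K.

ramified

Since -341 ≢ 1 mod 4, the ring of integers is ℤ[√-341] with discriminant 4·(-341) = -1364.
Ramification test: 31 | -1364. The prime 31 ramifies in K.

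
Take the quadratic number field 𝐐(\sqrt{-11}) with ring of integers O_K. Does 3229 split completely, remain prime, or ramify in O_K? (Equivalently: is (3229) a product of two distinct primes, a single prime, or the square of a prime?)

Since -11 ≡ 1 mod 4, the ring of integers is ℤ[(1+√-11)/2] with discriminant -11.
3229 ∤ -11, so 3229 is unramified.
Euler's criterion: (-11)^1614 mod 3229 = 3228. Thus (-11|3229) = -1.
(-11/3229) = -1, so 3229 is inert.

inert — (3229) stays prime in O_K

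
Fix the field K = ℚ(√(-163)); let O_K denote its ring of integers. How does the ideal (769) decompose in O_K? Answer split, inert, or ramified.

remains prime (inert)

Since -163 ≡ 1 mod 4, the ring of integers is ℤ[(1+√-163)/2] with discriminant -163.
disc(K) = -163 is not divisible by 769; 769 is unramified.
Legendre symbol by Euler's criterion: (-163/769) ≡ (-163)^384 ≡ 768 (mod 769), i.e. (-163/769) = -1.
(-163/769) = -1, so 769 is inert.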